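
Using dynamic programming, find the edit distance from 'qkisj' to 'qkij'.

Let D[i][j] be the edit distance between the first i characters of 'qkisj' and the first j characters of 'qkij', with D[i][0] = i, D[0][j] = j, and D[i][j] = D[i-1][j-1] if the characters match, else 1 + min(D[i-1][j], D[i][j-1], D[i-1][j-1]). Filling the table (rows: prefixes of 'qkisj', columns: prefixes of 'qkij'):
     ε  q  k  i  j
  ε  0  1  2  3  4
  q  1  0  1  2  3
  k  2  1  0  1  2
  i  3  2  1  0  1
  s  4  3  2  1  1
  j  5  4  3  2  1
The bottom-right entry gives D[5][4] = 1, so no sequence of fewer than 1 edit works. Backtracking through the table gives one optimal edit sequence (1 edit):
  qkisj → qkij (del s @4)
Edit distance = 1.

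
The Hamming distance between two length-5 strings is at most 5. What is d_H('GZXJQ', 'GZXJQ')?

Differing positions: none. Hamming distance = 0. The maximum possible Hamming distance for length-5 strings is 5, so d_H/5 = 0/5 = 0.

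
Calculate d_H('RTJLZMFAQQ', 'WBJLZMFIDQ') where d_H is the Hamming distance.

Differing positions: 1, 2, 8, 9. Hamming distance = 4.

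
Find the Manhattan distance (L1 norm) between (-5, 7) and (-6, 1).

Σ|x_i - y_i| = |-5 - (-6)| + |7 - 1| = 1 + 6 = 7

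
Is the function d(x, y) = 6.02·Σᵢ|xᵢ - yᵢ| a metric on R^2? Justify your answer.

Yes. The L1 (Manhattan) norm induces a metric on R^2, and multiplying a metric by a positive constant 6.02 > 0 preserves all four axioms: non-negativity (6.02·||x-y|| ≥ 0), identity (6.02·||x-y|| = 0 ⟺ ||x-y|| = 0 ⟺ x = y), symmetry (||x-y|| = ||y-x||), and the triangle inequality (6.02·||x-z|| ≤ 6.02·||x-y|| + 6.02·||y-z||). So d is a metric.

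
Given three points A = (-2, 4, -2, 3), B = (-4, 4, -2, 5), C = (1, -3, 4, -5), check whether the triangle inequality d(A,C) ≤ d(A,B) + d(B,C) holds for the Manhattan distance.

d(A,B) = 2 + 0 + 0 + 2 = 4, d(B,C) = 5 + 7 + 6 + 10 = 28, d(A,C) = 3 + 7 + 6 + 8 = 24.
d(A,C) = 24 ≤ 4 + 28 = 32. Triangle inequality is satisfied.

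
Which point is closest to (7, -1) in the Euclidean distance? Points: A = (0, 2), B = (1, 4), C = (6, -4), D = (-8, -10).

Distances: d(A) ≈ 7.6158, d(B) ≈ 7.8102, d(C) ≈ 3.1623, d(D) ≈ 17.4929. Nearest: C = (6, -4) with distance 3.1623.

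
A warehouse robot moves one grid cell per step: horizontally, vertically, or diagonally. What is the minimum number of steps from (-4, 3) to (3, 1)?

max(|x_i - y_i|) = max(|-4 - 3|, |3 - 1|) = max(7, 2) = 7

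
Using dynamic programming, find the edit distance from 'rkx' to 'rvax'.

Let D[i][j] be the edit distance between the first i characters of 'rkx' and the first j characters of 'rvax', with D[i][0] = i, D[0][j] = j, and D[i][j] = D[i-1][j-1] if the characters match, else 1 + min(D[i-1][j], D[i][j-1], D[i-1][j-1]). Filling the table (rows: prefixes of 'rkx', columns: prefixes of 'rvax'):
     ε  r  v  a  x
  ε  0  1  2  3  4
  r  1  0  1  2  3
  k  2  1  1  2  3
  x  3  2  2  2  2
The bottom-right entry gives D[3][4] = 2, so no sequence of fewer than 2 edits works. Backtracking through the table gives one optimal edit sequence (2 edits):
  rkx → rvkx (ins v @2)
  rvkx → rvax (sub k→a @3)
Edit distance = 2.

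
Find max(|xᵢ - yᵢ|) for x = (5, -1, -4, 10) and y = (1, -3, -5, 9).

max(|x_i - y_i|) = max(|5 - 1|, |-1 - (-3)|, |-4 - (-5)|, |10 - 9|) = max(4, 2, 1, 1) = 4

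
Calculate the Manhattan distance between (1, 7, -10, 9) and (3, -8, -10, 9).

Σ|x_i - y_i| = |1 - 3| + |7 - (-8)| + |-10 - (-10)| + |9 - 9| = 2 + 15 + 0 + 0 = 17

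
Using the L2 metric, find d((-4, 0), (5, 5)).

√(Σ(x_i - y_i)²) = √((-4 - 5)² + (0 - 5)²)
= √((-9)² + (-5)²) = √(81 + 25) = √106 ≈ 10.2956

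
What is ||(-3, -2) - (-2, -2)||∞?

max(|x_i - y_i|) = max(|-3 - (-2)|, |-2 - (-2)|) = max(1, 0) = 1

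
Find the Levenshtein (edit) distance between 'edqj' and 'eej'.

Let D[i][j] be the edit distance between the first i characters of 'edqj' and the first j characters of 'eej', with D[i][0] = i, D[0][j] = j, and D[i][j] = D[i-1][j-1] if the characters match, else 1 + min(D[i-1][j], D[i][j-1], D[i-1][j-1]). Filling the table (rows: prefixes of 'edqj', columns: prefixes of 'eej'):
     ε  e  e  j
  ε  0  1  2  3
  e  1  0  1  2
  d  2  1  1  2
  q  3  2  2  2
  j  4  3  3  2
The bottom-right entry gives D[4][3] = 2, so no sequence of fewer than 2 edits works. Backtracking through the table gives one optimal edit sequence (2 edits):
  edqj → eqj (del d @2)
  eqj → eej (sub q→e @2)
Edit distance = 2.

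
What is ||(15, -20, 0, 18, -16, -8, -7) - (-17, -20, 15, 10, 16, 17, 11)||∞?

max(|x_i - y_i|) = max(|15 - (-17)|, |-20 - (-20)|, |0 - 15|, |18 - 10|, |-16 - 16|, |-8 - 17|, |-7 - 11|) = max(32, 0, 15, 8, 32, 25, 18) = 32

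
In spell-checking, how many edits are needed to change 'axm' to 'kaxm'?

Let D[i][j] be the edit distance between the first i characters of 'axm' and the first j characters of 'kaxm', with D[i][0] = i, D[0][j] = j, and D[i][j] = D[i-1][j-1] if the characters match, else 1 + min(D[i-1][j], D[i][j-1], D[i-1][j-1]). Filling the table (rows: prefixes of 'axm', columns: prefixes of 'kaxm'):
     ε  k  a  x  m
  ε  0  1  2  3  4
  a  1  1  1  2  3
  x  2  2  2  1  2
  m  3  3  3  2  1
The bottom-right entry gives D[3][4] = 1, so no sequence of fewer than 1 edit works. Backtracking through the table gives one optimal edit sequence (1 edit):
  axm → kaxm (ins k @1)
Edit distance = 1.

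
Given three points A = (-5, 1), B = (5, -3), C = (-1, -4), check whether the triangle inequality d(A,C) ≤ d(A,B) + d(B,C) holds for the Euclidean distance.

d(A,B) = √(10² + 4²) = √116 ≈ 10.7703, d(B,C) = √(6² + 1²) = √37 ≈ 6.0828, d(A,C) = √(4² + 5²) = √41 ≈ 6.4031.
d(A,C) ≈ 6.4031 ≤ 10.7703 + 6.0828 = 16.8531. Triangle inequality is satisfied.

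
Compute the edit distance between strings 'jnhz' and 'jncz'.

Let D[i][j] be the edit distance between the first i characters of 'jnhz' and the first j characters of 'jncz', with D[i][0] = i, D[0][j] = j, and D[i][j] = D[i-1][j-1] if the characters match, else 1 + min(D[i-1][j], D[i][j-1], D[i-1][j-1]). Filling the table (rows: prefixes of 'jnhz', columns: prefixes of 'jncz'):
     ε  j  n  c  z
  ε  0  1  2  3  4
  j  1  0  1  2  3
  n  2  1  0  1  2
  h  3  2  1  1  2
  z  4  3  2  2  1
The bottom-right entry gives D[4][4] = 1, so no sequence of fewer than 1 edit works. Backtracking through the table gives one optimal edit sequence (1 edit):
  jnhz → jncz (sub h→c @3)
Edit distance = 1.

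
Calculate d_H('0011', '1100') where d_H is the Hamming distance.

Differing positions: 1, 2, 3, 4. Hamming distance = 4.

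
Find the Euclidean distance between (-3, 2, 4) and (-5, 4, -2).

√(Σ(x_i - y_i)²) = √((-3 - (-5))² + (2 - 4)² + (4 - (-2))²)
= √(2² + (-2)² + 6²) = √(4 + 4 + 36) = √44 ≈ 6.6332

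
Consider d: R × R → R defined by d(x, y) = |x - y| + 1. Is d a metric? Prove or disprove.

No. d fails identity of indiscernibles (specifically d(x,x) = 0): d(5, 5) = |5 - 5| + 1 = 0 + 1 = 1 ≠ 0.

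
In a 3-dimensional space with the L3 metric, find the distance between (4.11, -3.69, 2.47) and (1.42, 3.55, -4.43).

(Σ|x_i - y_i|^3)^(1/3) = (|4.11 - 1.42|^3 + |-3.69 - 3.55|^3 + |2.47 - (-4.43)|^3)^(1/3)
= (2.69^3 + 7.24^3 + 6.9^3)^(1/3) ≈ (19.4651 + 379.5034 + 328.509)^(1/3) = (727.4775)^(1/3) ≈ 8.9937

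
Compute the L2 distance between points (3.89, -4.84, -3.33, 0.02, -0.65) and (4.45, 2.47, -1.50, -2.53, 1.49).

(Σ|x_i - y_i|^2)^(1/2) = (|3.89 - 4.45|^2 + |-4.84 - 2.47|^2 + |-3.33 - (-1.5)|^2 + |0.02 - (-2.53)|^2 + |-0.65 - 1.49|^2)^(1/2)
= (0.56^2 + 7.31^2 + 1.83^2 + 2.55^2 + 2.14^2)^(1/2) = (0.3136 + 53.4361 + 3.3489 + 6.5025 + 4.5796)^(1/2) = (68.1807)^(1/2) ≈ 8.2572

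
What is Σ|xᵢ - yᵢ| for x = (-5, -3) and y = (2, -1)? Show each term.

Σ|x_i - y_i| = |-5 - 2| + |-3 - (-1)| = 7 + 2 = 9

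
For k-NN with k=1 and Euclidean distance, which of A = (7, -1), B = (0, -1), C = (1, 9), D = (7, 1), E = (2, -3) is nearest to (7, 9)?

Distances: d(A) = 10, d(B) ≈ 12.2066, d(C) = 6, d(D) = 8, d(E) = 13. Nearest: C = (1, 9) with distance 6.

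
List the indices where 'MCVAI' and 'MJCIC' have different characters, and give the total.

Differing positions: 2, 3, 4, 5. Hamming distance = 4.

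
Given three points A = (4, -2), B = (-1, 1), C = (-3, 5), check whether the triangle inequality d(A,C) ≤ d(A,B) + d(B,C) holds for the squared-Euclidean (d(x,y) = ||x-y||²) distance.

d(A,B) = 5² + 3² = 34, d(B,C) = 2² + 4² = 20, d(A,C) = 7² + 7² = 98.
d(A,C) = 98 > 34 + 20 = 54. Triangle inequality is VIOLATED. (Squared-Euclidean is not a metric — this is a counterexample.)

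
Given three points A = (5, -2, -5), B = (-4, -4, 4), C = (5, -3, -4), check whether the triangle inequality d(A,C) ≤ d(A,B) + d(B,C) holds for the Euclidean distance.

d(A,B) = √(9² + 2² + 9²) = √166 ≈ 12.8841, d(B,C) = √(9² + 1² + 8²) = √146 ≈ 12.083, d(A,C) = √(0² + 1² + 1²) = √2 ≈ 1.4142.
d(A,C) ≈ 1.4142 ≤ 12.8841 + 12.083 = 24.9671. Triangle inequality is satisfied.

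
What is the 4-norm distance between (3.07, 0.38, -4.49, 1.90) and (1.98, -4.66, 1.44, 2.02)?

(Σ|x_i - y_i|^4)^(1/4) = (|3.07 - 1.98|^4 + |0.38 - (-4.66)|^4 + |-4.49 - 1.44|^4 + |1.9 - 2.02|^4)^(1/4)
= (1.09^4 + 5.04^4 + 5.93^4 + 0.12^4)^(1/4) ≈ (1.4116 + 645.2413 + 1236.5702 + 0.0002)^(1/4) = (1883.2233)^(1/4) ≈ 6.5876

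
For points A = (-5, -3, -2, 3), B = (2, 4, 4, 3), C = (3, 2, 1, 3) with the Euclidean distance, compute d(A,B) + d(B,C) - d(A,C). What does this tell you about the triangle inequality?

d(A,B) = √(7² + 7² + 6² + 0²) = √134 ≈ 11.5758, d(B,C) = √(1² + 2² + 3² + 0²) = √14 ≈ 3.7417, d(A,C) = √(8² + 5² + 3² + 0²) = √98 ≈ 9.8995.
d(A,B) + d(B,C) - d(A,C) = 11.5758 + 3.7417 - 9.8995 = 15.3175 - 9.8995 = 5.418 (to 4 decimal places). This is ≥ 0, so the triangle inequality holds for these points.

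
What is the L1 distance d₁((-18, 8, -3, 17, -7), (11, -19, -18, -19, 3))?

Σ|x_i - y_i| = |-18 - 11| + |8 - (-19)| + |-3 - (-18)| + |17 - (-19)| + |-7 - 3| = 29 + 27 + 15 + 36 + 10 = 117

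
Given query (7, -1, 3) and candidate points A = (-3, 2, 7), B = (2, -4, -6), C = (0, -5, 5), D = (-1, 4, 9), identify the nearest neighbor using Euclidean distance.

Distances: d(A) ≈ 11.1803, d(B) ≈ 10.7238, d(C) ≈ 8.3066, d(D) ≈ 11.1803. Nearest: C = (0, -5, 5) with distance 8.3066.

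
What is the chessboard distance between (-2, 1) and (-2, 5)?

max(|x_i - y_i|) = max(|-2 - (-2)|, |1 - 5|) = max(0, 4) = 4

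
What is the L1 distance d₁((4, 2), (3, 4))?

Σ|x_i - y_i| = |4 - 3| + |2 - 4| = 1 + 2 = 3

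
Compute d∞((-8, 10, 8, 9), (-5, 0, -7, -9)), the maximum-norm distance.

max(|x_i - y_i|) = max(|-8 - (-5)|, |10 - 0|, |8 - (-7)|, |9 - (-9)|) = max(3, 10, 15, 18) = 18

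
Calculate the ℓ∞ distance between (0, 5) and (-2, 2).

max(|x_i - y_i|) = max(|0 - (-2)|, |5 - 2|) = max(2, 3) = 3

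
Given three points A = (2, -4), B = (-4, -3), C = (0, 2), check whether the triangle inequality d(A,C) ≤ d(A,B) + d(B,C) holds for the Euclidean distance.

d(A,B) = √(6² + 1²) = √37 ≈ 6.0828, d(B,C) = √(4² + 5²) = √41 ≈ 6.4031, d(A,C) = √(2² + 6²) = √40 ≈ 6.3246.
d(A,C) ≈ 6.3246 ≤ 6.0828 + 6.4031 = 12.4859. Triangle inequality is satisfied.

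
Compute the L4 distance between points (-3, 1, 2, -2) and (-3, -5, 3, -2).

(Σ|x_i - y_i|^4)^(1/4) = (|-3 - (-3)|^4 + |1 - (-5)|^4 + |2 - 3|^4 + |-2 - (-2)|^4)^(1/4)
= (0^4 + 6^4 + 1^4 + 0^4)^(1/4) = (0 + 1296 + 1 + 0)^(1/4) = (1297)^(1/4) ≈ 6.0012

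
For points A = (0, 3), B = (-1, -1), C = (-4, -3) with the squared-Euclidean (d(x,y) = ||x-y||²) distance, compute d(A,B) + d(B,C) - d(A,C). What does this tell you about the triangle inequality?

d(A,B) = 1² + 4² = 17, d(B,C) = 3² + 2² = 13, d(A,C) = 4² + 6² = 52.
d(A,B) + d(B,C) - d(A,C) = 17 + 13 - 52 = 30 - 52 = -22. This is < 0, so the triangle inequality FAILS for these points (squared-Euclidean is not a metric).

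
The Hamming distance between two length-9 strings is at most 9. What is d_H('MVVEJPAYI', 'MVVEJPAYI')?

Differing positions: none. Hamming distance = 0. The maximum possible Hamming distance for length-9 strings is 9, so d_H/9 = 0/9 = 0.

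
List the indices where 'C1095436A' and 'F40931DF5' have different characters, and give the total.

Differing positions: 1, 2, 5, 6, 7, 8, 9. Hamming distance = 7.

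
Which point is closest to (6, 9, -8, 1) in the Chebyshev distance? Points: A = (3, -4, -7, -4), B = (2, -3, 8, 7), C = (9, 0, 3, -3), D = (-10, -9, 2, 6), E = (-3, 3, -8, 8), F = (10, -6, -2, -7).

Distances: d(A) = 13, d(B) = 16, d(C) = 11, d(D) = 18, d(E) = 9, d(F) = 15. Nearest: E = (-3, 3, -8, 8) with distance 9.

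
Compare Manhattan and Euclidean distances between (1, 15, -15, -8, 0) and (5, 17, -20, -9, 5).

L1 = |1 - 5| + |15 - 17| + |-15 - (-20)| + |-8 - (-9)| + |0 - 5| = 4 + 2 + 5 + 1 + 5 = 17
L2 = √(4² + 2² + 5² + 1² + 5²) = √71 ≈ 8.4261
L1 ≥ L2 always (equality iff movement is along one axis); L1 > L2 here.
Ratio L1/L2 = 17/√71 ≈ 2.0175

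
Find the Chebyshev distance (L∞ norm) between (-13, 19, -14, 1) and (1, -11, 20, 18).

max(|x_i - y_i|) = max(|-13 - 1|, |19 - (-11)|, |-14 - 20|, |1 - 18|) = max(14, 30, 34, 17) = 34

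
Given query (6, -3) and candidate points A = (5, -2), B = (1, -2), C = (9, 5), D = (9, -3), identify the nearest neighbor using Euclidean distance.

Distances: d(A) ≈ 1.4142, d(B) ≈ 5.099, d(C) ≈ 8.544, d(D) = 3. Nearest: A = (5, -2) with distance 1.4142.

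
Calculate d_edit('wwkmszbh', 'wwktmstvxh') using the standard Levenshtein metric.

Let D[i][j] be the edit distance between the first i characters of 'wwkmszbh' and the first j characters of 'wwktmstvxh', with D[i][0] = i, D[0][j] = j, and D[i][j] = D[i-1][j-1] if the characters match, else 1 + min(D[i-1][j], D[i][j-1], D[i-1][j-1]). Filling the table (rows: prefixes of 'wwkmszbh', columns: prefixes of 'wwktmstvxh'):
     ε  w  w  k  t  m  s  t  v  x  h
  ε  0  1  2  3  4  5  6  7  8  9 10
  w  1  0  1  2  3  4  5  6  7  8  9
  w  2  1  0  1  2  3  4  5  6  7  8
  k  3  2  1  0  1  2  3  4  5  6  7
  m  4  3  2  1  1  1  2  3  4  5  6
  s  5  4  3  2  2  2  1  2  3  4  5
  z  6  5  4  3  3  3  2  2  3  4  5
  b  7  6  5  4  4  4  3  3  3  4  5
  h  8  7  6  5  5  5  4  4  4  4  4
The bottom-right entry gives D[8][10] = 4, so no sequence of fewer than 4 edits works. Backtracking through the table gives one optimal edit sequence (4 edits):
  wwkmszbh → wwktmszbh (ins t @4)
  wwktmszbh → wwktmstzbh (ins t @7)
  wwktmstzbh → wwktmstvbh (sub z→v @8)
  wwktmstvbh → wwktmstvxh (sub b→x @9)
Edit distance = 4.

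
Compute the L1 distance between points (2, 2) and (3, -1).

Σ|x_i - y_i| = |2 - 3| + |2 - (-1)| = 1 + 3 = 4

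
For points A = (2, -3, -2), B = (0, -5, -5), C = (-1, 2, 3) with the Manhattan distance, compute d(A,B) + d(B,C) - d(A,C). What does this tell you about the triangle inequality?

d(A,B) = 2 + 2 + 3 = 7, d(B,C) = 1 + 7 + 8 = 16, d(A,C) = 3 + 5 + 5 = 13.
d(A,B) + d(B,C) - d(A,C) = 7 + 16 - 13 = 23 - 13 = 10. This is ≥ 0, so the triangle inequality holds for these points.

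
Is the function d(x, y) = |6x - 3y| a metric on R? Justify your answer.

No. d fails symmetry: d(9, 4) = |6·9 - 3·4| = |42| = 42, but d(4, 9) = |6·4 - 3·9| = |-3| = 3. Since 42 ≠ 3, d(x,y) ≠ d(y,x) in general.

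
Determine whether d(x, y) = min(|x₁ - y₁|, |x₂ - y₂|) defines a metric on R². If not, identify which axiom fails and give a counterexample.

No. d fails identity of indiscernibles: take x = (-4, 0) and y = (-4, 4). Then d(x,y) = min(|-4 - (-4)|, |0 - 4|) = min(0, 4) = 0, yet x ≠ y.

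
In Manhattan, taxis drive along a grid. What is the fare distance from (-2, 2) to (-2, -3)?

Σ|x_i - y_i| = |-2 - (-2)| + |2 - (-3)| = 0 + 5 = 5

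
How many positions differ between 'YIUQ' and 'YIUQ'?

Differing positions: none. Hamming distance = 0.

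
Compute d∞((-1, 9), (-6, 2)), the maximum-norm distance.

max(|x_i - y_i|) = max(|-1 - (-6)|, |9 - 2|) = max(5, 7) = 7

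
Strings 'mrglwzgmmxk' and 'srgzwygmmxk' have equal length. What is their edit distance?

Let D[i][j] be the edit distance between the first i characters of 'mrglwzgmmxk' and the first j characters of 'srgzwygmmxk', with D[i][0] = i, D[0][j] = j, and D[i][j] = D[i-1][j-1] if the characters match, else 1 + min(D[i-1][j], D[i][j-1], D[i-1][j-1]). Filling the table (rows: prefixes of 'mrglwzgmmxk', columns: prefixes of 'srgzwygmmxk'):
     ε  s  r  g  z  w  y  g  m  m  x  k
  ε  0  1  2  3  4  5  6  7  8  9 10 11
  m  1  1  2  3  4  5  6  7  7  8  9 10
  r  2  2  1  2  3  4  5  6  7  8  9 10
  g  3  3  2  1  2  3  4  5  6  7  8  9
  l  4  4  3  2  2  3  4  5  6  7  8  9
  w  5  5  4  3  3  2  3  4  5  6  7  8
  z  6  6  5  4  3  3  3  4  5  6  7  8
  g  7  7  6  5  4  4  4  3  4  5  6  7
  m  8  8  7  6  5  5  5  4  3  4  5  6
  m  9  9  8  7  6  6  6  5  4  3  4  5
  x 10 10  9  8  7  7  7  6  5  4  3  4
  k 11 11 10  9  8  8  8  7  6  5  4  3
The bottom-right entry gives D[11][11] = 3, so no sequence of fewer than 3 edits works. Backtracking through the table gives one optimal edit sequence (3 edits):
  mrglwzgmmxk → srglwzgmmxk (sub m→s @1)
  srglwzgmmxk → srgzwzgmmxk (sub l→z @4)
  srgzwzgmmxk → srgzwygmmxk (sub z→y @6)
Edit distance = 3.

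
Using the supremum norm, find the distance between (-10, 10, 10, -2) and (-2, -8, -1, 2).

max(|x_i - y_i|) = max(|-10 - (-2)|, |10 - (-8)|, |10 - (-1)|, |-2 - 2|) = max(8, 18, 11, 4) = 18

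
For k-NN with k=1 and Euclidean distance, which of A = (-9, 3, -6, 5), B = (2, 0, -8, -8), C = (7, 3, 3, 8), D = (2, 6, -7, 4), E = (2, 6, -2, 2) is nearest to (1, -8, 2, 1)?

Distances: d(A) ≈ 17.3494, d(B) ≈ 15.6844, d(C) ≈ 14.3875, d(D) ≈ 16.9411, d(E) ≈ 14.6287. Nearest: C = (7, 3, 3, 8) with distance 14.3875.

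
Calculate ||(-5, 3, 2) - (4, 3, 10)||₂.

√(Σ(x_i - y_i)²) = √((-5 - 4)² + (3 - 3)² + (2 - 10)²)
= √((-9)² + 0² + (-8)²) = √(81 + 0 + 64) = √145 ≈ 12.0416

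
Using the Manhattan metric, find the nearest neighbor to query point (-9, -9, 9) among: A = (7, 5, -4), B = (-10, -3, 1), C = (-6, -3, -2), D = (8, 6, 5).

Distances: d(A) = 43, d(B) = 15, d(C) = 20, d(D) = 36. Nearest: B = (-10, -3, 1) with distance 15.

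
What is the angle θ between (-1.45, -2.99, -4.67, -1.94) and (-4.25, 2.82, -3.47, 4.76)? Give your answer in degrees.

With u = (-1.45, -2.99, -4.67, -1.94), v = (-4.25, 2.82, -3.47, 4.76):
u·v = (-1.45)·(-4.25) + (-2.99)·2.82 + (-4.67)·(-3.47) + (-1.94)·4.76 = 6.1625 + (-8.4318) + 16.2049 + (-9.2344) = 4.7012.
|u| = √((-1.45)² + (-2.99)² + (-4.67)² + (-1.94)²) = √(2.1025 + 8.9401 + 21.8089 + 3.7636) = √36.6151, |v| = √((-4.25)² + 2.82² + (-3.47)² + 4.76²) = √(18.0625 + 7.9524 + 12.0409 + 22.6576) = √60.7134.
cos θ = (u·v)/(|u||v|) = 4.7012/(√36.6151·√60.7134) ≈ 0.099709
θ = arccos(0.099709) ≈ 84.28°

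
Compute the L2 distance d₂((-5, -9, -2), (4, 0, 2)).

√(Σ(x_i - y_i)²) = √((-5 - 4)² + (-9 - 0)² + (-2 - 2)²)
= √((-9)² + (-9)² + (-4)²) = √(81 + 81 + 16) = √178 ≈ 13.3417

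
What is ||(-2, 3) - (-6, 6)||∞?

max(|x_i - y_i|) = max(|-2 - (-6)|, |3 - 6|) = max(4, 3) = 4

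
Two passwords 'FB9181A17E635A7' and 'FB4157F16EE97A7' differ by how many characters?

Differing positions: 3, 5, 6, 7, 9, 11, 12, 13. Hamming distance = 8.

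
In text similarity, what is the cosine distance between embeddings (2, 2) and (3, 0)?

With u = (2, 2), v = (3, 0):
u·v = 2·3 + 2·0 = 6 + 0 = 6.
|u| = √(2² + 2²) = √8, |v| = √(3² + 0²) = √9, so |u||v| = √(8·9) = √72.
cos θ = (u·v)/(|u||v|) = 6/√72 ≈ 0.7071
Cosine distance = 1 - cos θ ≈ 1 - 0.7071 = 0.2929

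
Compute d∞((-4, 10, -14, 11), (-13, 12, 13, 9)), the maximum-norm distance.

max(|x_i - y_i|) = max(|-4 - (-13)|, |10 - 12|, |-14 - 13|, |11 - 9|) = max(9, 2, 27, 2) = 27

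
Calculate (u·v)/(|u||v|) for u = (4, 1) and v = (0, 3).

With u = (4, 1), v = (0, 3):
u·v = 4·0 + 1·3 = 0 + 3 = 3.
|u| = √(4² + 1²) = √17, |v| = √(0² + 3²) = √9, so |u||v| = √(17·9) = √153.
cos θ = (u·v)/(|u||v|) = 3/√153 ≈ 0.2425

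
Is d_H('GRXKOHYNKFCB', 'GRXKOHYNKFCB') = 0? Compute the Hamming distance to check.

Differing positions: none. Hamming distance = 0, so the claim is true.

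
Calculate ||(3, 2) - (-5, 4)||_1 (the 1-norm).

Σ|x_i - y_i| = |3 - (-5)| + |2 - 4| = 8 + 2 = 10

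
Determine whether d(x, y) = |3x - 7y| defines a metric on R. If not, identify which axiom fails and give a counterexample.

No. d fails symmetry: d(4, 8) = |3·4 - 7·8| = |-44| = 44, but d(8, 4) = |3·8 - 7·4| = |-4| = 4. Since 44 ≠ 4, d(x,y) ≠ d(y,x) in general.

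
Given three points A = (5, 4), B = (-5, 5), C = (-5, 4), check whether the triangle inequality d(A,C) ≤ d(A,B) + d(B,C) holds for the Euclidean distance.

d(A,B) = √(10² + 1²) = √101 ≈ 10.0499, d(B,C) = √(0² + 1²) = √1 = 1, d(A,C) = √(10² + 0²) = √100 = 10.
d(A,C) = 10 ≤ 10.0499 + 1 = 11.0499. Triangle inequality is satisfied.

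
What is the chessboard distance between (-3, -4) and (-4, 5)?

max(|x_i - y_i|) = max(|-3 - (-4)|, |-4 - 5|) = max(1, 9) = 9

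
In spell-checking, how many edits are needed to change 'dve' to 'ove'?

Let D[i][j] be the edit distance between the first i characters of 'dve' and the first j characters of 'ove', with D[i][0] = i, D[0][j] = j, and D[i][j] = D[i-1][j-1] if the characters match, else 1 + min(D[i-1][j], D[i][j-1], D[i-1][j-1]). Filling the table (rows: prefixes of 'dve', columns: prefixes of 'ove'):
     ε  o  v  e
  ε  0  1  2  3
  d  1  1  2  3
  v  2  2  1  2
  e  3  3  2  1
The bottom-right entry gives D[3][3] = 1, so no sequence of fewer than 1 edit works. Backtracking through the table gives one optimal edit sequence (1 edit):
  dve → ove (sub d→o @1)
Edit distance = 1.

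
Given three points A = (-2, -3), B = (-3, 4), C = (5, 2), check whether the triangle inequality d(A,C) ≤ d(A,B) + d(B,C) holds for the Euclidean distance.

d(A,B) = √(1² + 7²) = √50 ≈ 7.0711, d(B,C) = √(8² + 2²) = √68 ≈ 8.2462, d(A,C) = √(7² + 5²) = √74 ≈ 8.6023.
d(A,C) ≈ 8.6023 ≤ 7.0711 + 8.2462 = 15.3173. Triangle inequality is satisfied.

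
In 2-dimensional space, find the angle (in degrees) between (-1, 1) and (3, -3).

With u = (-1, 1), v = (3, -3):
u·v = (-1)·3 + 1·(-3) = (-3) + (-3) = -6.
|u| = √((-1)² + 1²) = √2, |v| = √(3² + (-3)²) = √18, so |u||v| = √(2·18) = √36 = 6.
cos θ = (u·v)/(|u||v|) = -6/6 = -1 (the vectors are parallel, pointing in opposite directions)
θ = arccos(-1) = 180°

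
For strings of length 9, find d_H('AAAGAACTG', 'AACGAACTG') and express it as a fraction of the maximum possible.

Differing positions: 3. Hamming distance = 1. The maximum possible Hamming distance for length-9 strings is 9, so d_H/9 = 1/9 ≈ 0.1111.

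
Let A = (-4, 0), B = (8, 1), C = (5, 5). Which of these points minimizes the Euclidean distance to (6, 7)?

Distances: d(A) ≈ 12.2066, d(B) ≈ 6.3246, d(C) ≈ 2.2361. Nearest: C = (5, 5) with distance 2.2361.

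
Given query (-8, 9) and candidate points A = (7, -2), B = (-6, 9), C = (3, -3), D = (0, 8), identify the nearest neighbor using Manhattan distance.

Distances: d(A) = 26, d(B) = 2, d(C) = 23, d(D) = 9. Nearest: B = (-6, 9) with distance 2.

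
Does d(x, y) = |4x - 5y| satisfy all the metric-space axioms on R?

No. d fails symmetry: d(2, 6) = |4·2 - 5·6| = |-22| = 22, but d(6, 2) = |4·6 - 5·2| = |14| = 14. Since 22 ≠ 14, d(x,y) ≠ d(y,x) in general.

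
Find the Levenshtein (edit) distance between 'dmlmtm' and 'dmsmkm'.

Let D[i][j] be the edit distance between the first i characters of 'dmlmtm' and the first j characters of 'dmsmkm', with D[i][0] = i, D[0][j] = j, and D[i][j] = D[i-1][j-1] if the characters match, else 1 + min(D[i-1][j], D[i][j-1], D[i-1][j-1]). Filling the table (rows: prefixes of 'dmlmtm', columns: prefixes of 'dmsmkm'):
     ε  d  m  s  m  k  m
  ε  0  1  2  3  4  5  6
  d  1  0  1  2  3  4  5
  m  2  1  0  1  2  3  4
  l  3  2  1  1  2  3  4
  m  4  3  2  2  1  2  3
  t  5  4  3  3  2  2  3
  m  6  5  4  4  3  3  2
The bottom-right entry gives D[6][6] = 2, so no sequence of fewer than 2 edits works. Backtracking through the table gives one optimal edit sequence (2 edits):
  dmlmtm → dmsmtm (sub l→s @3)
  dmsmtm → dmsmkm (sub t→k @5)
Edit distance = 2.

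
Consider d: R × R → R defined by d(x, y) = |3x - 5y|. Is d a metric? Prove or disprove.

No. d fails symmetry: d(7, 4) = |3·7 - 5·4| = |1| = 1, but d(4, 7) = |3·4 - 5·7| = |-23| = 23. Since 1 ≠ 23, d(x,y) ≠ d(y,x) in general.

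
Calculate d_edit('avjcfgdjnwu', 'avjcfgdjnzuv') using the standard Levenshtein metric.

Let D[i][j] be the edit distance between the first i characters of 'avjcfgdjnwu' and the first j characters of 'avjcfgdjnzuv', with D[i][0] = i, D[0][j] = j, and D[i][j] = D[i-1][j-1] if the characters match, else 1 + min(D[i-1][j], D[i][j-1], D[i-1][j-1]). Filling the table (rows: prefixes of 'avjcfgdjnwu', columns: prefixes of 'avjcfgdjnzuv'):
     ε  a  v  j  c  f  g  d  j  n  z  u  v
  ε  0  1  2  3  4  5  6  7  8  9 10 11 12
  a  1  0  1  2  3  4  5  6  7  8  9 10 11
  v  2  1  0  1  2  3  4  5  6  7  8  9 10
  j  3  2  1  0  1  2  3  4  5  6  7  8  9
  c  4  3  2  1  0  1  2  3  4  5  6  7  8
  f  5  4  3  2  1  0  1  2  3  4  5  6  7
  g  6  5  4  3  2  1  0  1  2  3  4  5  6
  d  7  6  5  4  3  2  1  0  1  2  3  4  5
  j  8  7  6  5  4  3  2  1  0  1  2  3  4
  n  9  8  7  6  5  4  3  2  1  0  1  2  3
  w 10  9  8  7  6  5  4  3  2  1  1  2  3
  u 11 10  9  8  7  6  5  4  3  2  2  1  2
The bottom-right entry gives D[11][12] = 2, so no sequence of fewer than 2 edits works. Backtracking through the table gives one optimal edit sequence (2 edits):
  avjcfgdjnwu → avjcfgdjnzu (sub w→z @10)
  avjcfgdjnzu → avjcfgdjnzuv (ins v @12)
Edit distance = 2.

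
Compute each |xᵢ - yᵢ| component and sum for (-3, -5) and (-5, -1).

Σ|x_i - y_i| = |-3 - (-5)| + |-5 - (-1)| = 2 + 4 = 6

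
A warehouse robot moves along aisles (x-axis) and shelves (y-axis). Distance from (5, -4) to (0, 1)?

Σ|x_i - y_i| = |5 - 0| + |-4 - 1| = 5 + 5 = 10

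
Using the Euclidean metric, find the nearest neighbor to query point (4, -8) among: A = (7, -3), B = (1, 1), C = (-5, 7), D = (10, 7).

Distances: d(A) ≈ 5.831, d(B) ≈ 9.4868, d(C) ≈ 17.4929, d(D) ≈ 16.1555. Nearest: A = (7, -3) with distance 5.831.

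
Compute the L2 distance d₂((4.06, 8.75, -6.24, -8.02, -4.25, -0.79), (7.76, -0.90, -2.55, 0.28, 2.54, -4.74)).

√(Σ(x_i - y_i)²) = √((4.06 - 7.76)² + (8.75 - (-0.9))² + (-6.24 - (-2.55))² + (-8.02 - 0.28)² + (-4.25 - 2.54)² + (-0.79 - (-4.74))²)
= √((-3.7)² + 9.65² + (-3.69)² + (-8.3)² + (-6.79)² + 3.95²) = √(13.69 + 93.1225 + 13.6161 + 68.89 + 46.1041 + 15.6025) = √251.0252 ≈ 15.8438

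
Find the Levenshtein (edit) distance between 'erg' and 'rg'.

Let D[i][j] be the edit distance between the first i characters of 'erg' and the first j characters of 'rg', with D[i][0] = i, D[0][j] = j, and D[i][j] = D[i-1][j-1] if the characters match, else 1 + min(D[i-1][j], D[i][j-1], D[i-1][j-1]). Filling the table (rows: prefixes of 'erg', columns: prefixes of 'rg'):
     ε  r  g
  ε  0  1  2
  e  1  1  2
  r  2  1  2
  g  3  2  1
The bottom-right entry gives D[3][2] = 1, so no sequence of fewer than 1 edit works. Backtracking through the table gives one optimal edit sequence (1 edit):
  erg → rg (del e @1)
Edit distance = 1.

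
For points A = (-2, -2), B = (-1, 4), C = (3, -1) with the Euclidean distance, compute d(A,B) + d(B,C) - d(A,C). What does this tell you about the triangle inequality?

d(A,B) = √(1² + 6²) = √37 ≈ 6.0828, d(B,C) = √(4² + 5²) = √41 ≈ 6.4031, d(A,C) = √(5² + 1²) = √26 ≈ 5.099.
d(A,B) + d(B,C) - d(A,C) = 6.0828 + 6.4031 - 5.099 = 12.4859 - 5.099 = 7.3869 (to 4 decimal places). This is ≥ 0, so the triangle inequality holds for these points.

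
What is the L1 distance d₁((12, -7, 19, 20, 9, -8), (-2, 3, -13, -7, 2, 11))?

Σ|x_i - y_i| = |12 - (-2)| + |-7 - 3| + |19 - (-13)| + |20 - (-7)| + |9 - 2| + |-8 - 11| = 14 + 10 + 32 + 27 + 7 + 19 = 109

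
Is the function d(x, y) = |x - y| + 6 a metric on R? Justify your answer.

No. d fails identity of indiscernibles (specifically d(x,x) = 0): d(-2, -2) = |-2 - (-2)| + 6 = 0 + 6 = 6 ≠ 0.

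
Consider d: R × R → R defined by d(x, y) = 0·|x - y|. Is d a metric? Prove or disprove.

No. With c = 0, d(x,y) = 0 for all x, y. This fails identity of indiscernibles: d(4, 8) = 0 but 4 ≠ 8.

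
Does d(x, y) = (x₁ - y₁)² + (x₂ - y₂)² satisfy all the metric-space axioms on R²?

No. The squared Euclidean distance fails the triangle inequality. Counterexample: x = (0, 0), y = (3, 3), z = (6, 6). d(x,z) = 6² + 6² = 72, but d(x,y) + d(y,z) = (3² + 3²) + (3² + 3²) = 18 + 18 = 36. Since 72 > 36, the triangle inequality is violated. (Note: √d, the ordinary Euclidean distance, IS a metric.)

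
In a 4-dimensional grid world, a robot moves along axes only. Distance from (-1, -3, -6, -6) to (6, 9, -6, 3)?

Σ|x_i - y_i| = |-1 - 6| + |-3 - 9| + |-6 - (-6)| + |-6 - 3| = 7 + 12 + 0 + 9 = 28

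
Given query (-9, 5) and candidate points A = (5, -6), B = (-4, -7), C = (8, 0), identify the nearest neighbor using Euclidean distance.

Distances: d(A) ≈ 17.8045, d(B) = 13, d(C) ≈ 17.72. Nearest: B = (-4, -7) with distance 13.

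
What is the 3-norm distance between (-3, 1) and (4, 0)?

(Σ|x_i - y_i|^3)^(1/3) = (|-3 - 4|^3 + |1 - 0|^3)^(1/3)
= (7^3 + 1^3)^(1/3) = (343 + 1)^(1/3) = (344)^(1/3) ≈ 7.0068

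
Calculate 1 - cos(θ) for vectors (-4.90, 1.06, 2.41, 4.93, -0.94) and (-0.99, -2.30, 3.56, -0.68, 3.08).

With u = (-4.90, 1.06, 2.41, 4.93, -0.94), v = (-0.99, -2.30, 3.56, -0.68, 3.08):
u·v = (-4.9)·(-0.99) + 1.06·(-2.3) + 2.41·3.56 + 4.93·(-0.68) + (-0.94)·3.08 = 4.851 + (-2.438) + 8.5796 + (-3.3524) + (-2.8952) = 4.745.
|u| = √((-4.9)² + 1.06² + 2.41² + 4.93² + (-0.94)²) = √(24.01 + 1.1236 + 5.8081 + 24.3049 + 0.8836) = √56.1302, |v| = √((-0.99)² + (-2.3)² + 3.56² + (-0.68)² + 3.08²) = √(0.9801 + 5.29 + 12.6736 + 0.4624 + 9.4864) = √28.8925.
cos θ = (u·v)/(|u||v|) = 4.745/(√56.1302·√28.8925) ≈ 0.1178
Cosine distance = 1 - cos θ ≈ 1 - 0.1178 = 0.8822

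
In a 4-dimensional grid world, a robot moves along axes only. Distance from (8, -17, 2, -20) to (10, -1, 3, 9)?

Σ|x_i - y_i| = |8 - 10| + |-17 - (-1)| + |2 - 3| + |-20 - 9| = 2 + 16 + 1 + 29 = 48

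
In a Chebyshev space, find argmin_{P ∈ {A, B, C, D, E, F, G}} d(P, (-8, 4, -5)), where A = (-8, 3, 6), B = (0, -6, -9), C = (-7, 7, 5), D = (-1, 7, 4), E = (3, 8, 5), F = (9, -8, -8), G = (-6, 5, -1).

Distances: d(A) = 11, d(B) = 10, d(C) = 10, d(D) = 9, d(E) = 11, d(F) = 17, d(G) = 4. Nearest: G = (-6, 5, -1) with distance 4.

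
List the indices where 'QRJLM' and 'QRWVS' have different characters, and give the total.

Differing positions: 3, 4, 5. Hamming distance = 3.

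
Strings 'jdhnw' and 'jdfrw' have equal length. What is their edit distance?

Let D[i][j] be the edit distance between the first i characters of 'jdhnw' and the first j characters of 'jdfrw', with D[i][0] = i, D[0][j] = j, and D[i][j] = D[i-1][j-1] if the characters match, else 1 + min(D[i-1][j], D[i][j-1], D[i-1][j-1]). Filling the table (rows: prefixes of 'jdhnw', columns: prefixes of 'jdfrw'):
     ε  j  d  f  r  w
  ε  0  1  2  3  4  5
  j  1  0  1  2  3  4
  d  2  1  0  1  2  3
  h  3  2  1  1  2  3
  n  4  3  2  2  2  3
  w  5  4  3  3  3  2
The bottom-right entry gives D[5][5] = 2, so no sequence of fewer than 2 edits works. Backtracking through the table gives one optimal edit sequence (2 edits):
  jdhnw → jdfnw (sub h→f @3)
  jdfnw → jdfrw (sub n→r @4)
Edit distance = 2.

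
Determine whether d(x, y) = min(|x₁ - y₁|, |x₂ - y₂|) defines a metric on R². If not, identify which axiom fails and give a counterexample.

No. d fails identity of indiscernibles: take x = (3, 0) and y = (3, 3). Then d(x,y) = min(|3 - 3|, |0 - 3|) = min(0, 3) = 0, yet x ≠ y.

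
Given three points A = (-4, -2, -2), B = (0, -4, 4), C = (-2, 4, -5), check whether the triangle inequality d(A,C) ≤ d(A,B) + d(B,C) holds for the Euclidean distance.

d(A,B) = √(4² + 2² + 6²) = √56 ≈ 7.4833, d(B,C) = √(2² + 8² + 9²) = √149 ≈ 12.2066, d(A,C) = √(2² + 6² + 3²) = √49 = 7.
d(A,C) = 7 ≤ 7.4833 + 12.2066 = 19.6899. Triangle inequality is satisfied.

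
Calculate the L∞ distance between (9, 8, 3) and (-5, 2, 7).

max(|x_i - y_i|) = max(|9 - (-5)|, |8 - 2|, |3 - 7|) = max(14, 6, 4) = 14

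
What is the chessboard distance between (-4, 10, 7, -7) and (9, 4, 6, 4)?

max(|x_i - y_i|) = max(|-4 - 9|, |10 - 4|, |7 - 6|, |-7 - 4|) = max(13, 6, 1, 11) = 13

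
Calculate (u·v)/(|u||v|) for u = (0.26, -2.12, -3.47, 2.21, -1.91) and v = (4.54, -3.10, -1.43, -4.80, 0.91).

With u = (0.26, -2.12, -3.47, 2.21, -1.91), v = (4.54, -3.10, -1.43, -4.80, 0.91):
u·v = 0.26·4.54 + (-2.12)·(-3.1) + (-3.47)·(-1.43) + 2.21·(-4.8) + (-1.91)·0.91 = 1.1804 + 6.572 + 4.9621 + (-10.608) + (-1.7381) = 0.3684.
|u| = √(0.26² + (-2.12)² + (-3.47)² + 2.21² + (-1.91)²) = √(0.0676 + 4.4944 + 12.0409 + 4.8841 + 3.6481) = √25.1351, |v| = √(4.54² + (-3.1)² + (-1.43)² + (-4.8)² + 0.91²) = √(20.6116 + 9.61 + 2.0449 + 23.04 + 0.8281) = √56.1346.
cos θ = (u·v)/(|u||v|) = 0.3684/(√25.1351·√56.1346) ≈ 0.0098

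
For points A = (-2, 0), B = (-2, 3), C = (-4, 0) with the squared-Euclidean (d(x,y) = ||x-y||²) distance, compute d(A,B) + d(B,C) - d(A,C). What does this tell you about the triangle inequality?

d(A,B) = 0² + 3² = 9, d(B,C) = 2² + 3² = 13, d(A,C) = 2² + 0² = 4.
d(A,B) + d(B,C) - d(A,C) = 9 + 13 - 4 = 22 - 4 = 18. This is ≥ 0, so the triangle inequality holds for these points.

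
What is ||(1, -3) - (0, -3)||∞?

max(|x_i - y_i|) = max(|1 - 0|, |-3 - (-3)|) = max(1, 0) = 1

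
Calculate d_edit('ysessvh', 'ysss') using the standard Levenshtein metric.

Let D[i][j] be the edit distance between the first i characters of 'ysessvh' and the first j characters of 'ysss', with D[i][0] = i, D[0][j] = j, and D[i][j] = D[i-1][j-1] if the characters match, else 1 + min(D[i-1][j], D[i][j-1], D[i-1][j-1]). Filling the table (rows: prefixes of 'ysessvh', columns: prefixes of 'ysss'):
     ε  y  s  s  s
  ε  0  1  2  3  4
  y  1  0  1  2  3
  s  2  1  0  1  2
  e  3  2  1  1  2
  s  4  3  2  1  1
  s  5  4  3  2  1
  v  6  5  4  3  2
  h  7  6  5  4  3
The bottom-right entry gives D[7][4] = 3, so no sequence of fewer than 3 edits works. Backtracking through the table gives one optimal edit sequence (3 edits):
  ysessvh → ysssvh (del e @3)
  ysssvh → ysssh (del v @5)
  ysssh → ysss (del h @5)
Edit distance = 3.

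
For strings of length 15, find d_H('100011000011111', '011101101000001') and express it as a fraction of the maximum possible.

Differing positions: 1, 2, 3, 4, 5, 7, 9, 11, 12, 13, 14. Hamming distance = 11. The maximum possible Hamming distance for length-15 strings is 15, so d_H/15 = 11/15 ≈ 0.7333.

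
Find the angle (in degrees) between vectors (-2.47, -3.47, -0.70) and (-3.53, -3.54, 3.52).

With u = (-2.47, -3.47, -0.70), v = (-3.53, -3.54, 3.52):
u·v = (-2.47)·(-3.53) + (-3.47)·(-3.54) + (-0.7)·3.52 = 8.7191 + 12.2838 + (-2.464) = 18.5389.
|u| = √((-2.47)² + (-3.47)² + (-0.7)²) = √(6.1009 + 12.0409 + 0.49) = √18.6318, |v| = √((-3.53)² + (-3.54)² + 3.52²) = √(12.4609 + 12.5316 + 12.3904) = √37.3829.
cos θ = (u·v)/(|u||v|) = 18.5389/(√18.6318·√37.3829) ≈ 0.702458
θ = arccos(0.702458) ≈ 45.38°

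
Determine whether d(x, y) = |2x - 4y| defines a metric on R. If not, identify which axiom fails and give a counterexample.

No. d fails symmetry: d(6, 1) = |2·6 - 4·1| = |8| = 8, but d(1, 6) = |2·1 - 4·6| = |-22| = 22. Since 8 ≠ 22, d(x,y) ≠ d(y,x) in general.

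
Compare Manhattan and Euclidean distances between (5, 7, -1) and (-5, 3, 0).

L1 = |5 - (-5)| + |7 - 3| + |-1 - 0| = 10 + 4 + 1 = 15
L2 = √(10² + 4² + 1²) = √117 ≈ 10.8167
L1 ≥ L2 always (equality iff movement is along one axis); L1 > L2 here.
Ratio L1/L2 = 15/√117 ≈ 1.3868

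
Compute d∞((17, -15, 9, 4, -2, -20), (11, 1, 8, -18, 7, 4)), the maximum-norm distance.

max(|x_i - y_i|) = max(|17 - 11|, |-15 - 1|, |9 - 8|, |4 - (-18)|, |-2 - 7|, |-20 - 4|) = max(6, 16, 1, 22, 9, 24) = 24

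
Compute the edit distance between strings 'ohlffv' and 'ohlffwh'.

Let D[i][j] be the edit distance between the first i characters of 'ohlffv' and the first j characters of 'ohlffwh', with D[i][0] = i, D[0][j] = j, and D[i][j] = D[i-1][j-1] if the characters match, else 1 + min(D[i-1][j], D[i][j-1], D[i-1][j-1]). Filling the table (rows: prefixes of 'ohlffv', columns: prefixes of 'ohlffwh'):
     ε  o  h  l  f  f  w  h
  ε  0  1  2  3  4  5  6  7
  o  1  0  1  2  3  4  5  6
  h  2  1  0  1  2  3  4  5
  l  3  2  1  0  1  2  3  4
  f  4  3  2  1  0  1  2  3
  f  5  4  3  2  1  0  1  2
  v  6  5  4  3  2  1  1  2
The bottom-right entry gives D[6][7] = 2, so no sequence of fewer than 2 edits works. Backtracking through the table gives one optimal edit sequence (2 edits):
  ohlffv → ohlffwv (ins w @6)
  ohlffwv → ohlffwh (sub v→h @7)
Edit distance = 2.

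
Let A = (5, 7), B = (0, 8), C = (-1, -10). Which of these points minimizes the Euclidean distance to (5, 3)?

Distances: d(A) = 4, d(B) ≈ 7.0711, d(C) ≈ 14.3178. Nearest: A = (5, 7) with distance 4.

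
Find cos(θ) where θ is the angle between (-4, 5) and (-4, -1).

With u = (-4, 5), v = (-4, -1):
u·v = (-4)·(-4) + 5·(-1) = 16 + (-5) = 11.
|u| = √((-4)² + 5²) = √41, |v| = √((-4)² + (-1)²) = √17, so |u||v| = √(41·17) = √697.
cos θ = (u·v)/(|u||v|) = 11/√697 ≈ 0.4167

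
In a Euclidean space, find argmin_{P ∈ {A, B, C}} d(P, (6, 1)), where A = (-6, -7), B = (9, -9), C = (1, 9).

Distances: d(A) ≈ 14.4222, d(B) ≈ 10.4403, d(C) ≈ 9.434. Nearest: C = (1, 9) with distance 9.434.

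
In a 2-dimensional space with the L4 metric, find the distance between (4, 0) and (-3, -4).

(Σ|x_i - y_i|^4)^(1/4) = (|4 - (-3)|^4 + |0 - (-4)|^4)^(1/4)
= (7^4 + 4^4)^(1/4) = (2401 + 256)^(1/4) = (2657)^(1/4) ≈ 7.1796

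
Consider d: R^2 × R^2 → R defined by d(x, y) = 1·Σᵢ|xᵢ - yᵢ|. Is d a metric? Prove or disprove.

Yes. The L1 (Manhattan) norm induces a metric on R^2, and multiplying a metric by a positive constant 1 > 0 preserves all four axioms: non-negativity (1·||x-y|| ≥ 0), identity (1·||x-y|| = 0 ⟺ ||x-y|| = 0 ⟺ x = y), symmetry (||x-y|| = ||y-x||), and the triangle inequality (1·||x-z|| ≤ 1·||x-y|| + 1·||y-z||). So d is a metric.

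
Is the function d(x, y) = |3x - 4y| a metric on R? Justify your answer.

No. d fails symmetry: d(5, 1) = |3·5 - 4·1| = |11| = 11, but d(1, 5) = |3·1 - 4·5| = |-17| = 17. Since 11 ≠ 17, d(x,y) ≠ d(y,x) in general.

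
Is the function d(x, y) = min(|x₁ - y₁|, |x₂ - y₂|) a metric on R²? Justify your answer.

No. d fails identity of indiscernibles: take x = (0, 0) and y = (0, 6). Then d(x,y) = min(|0 - 0|, |0 - 6|) = min(0, 6) = 0, yet x ≠ y.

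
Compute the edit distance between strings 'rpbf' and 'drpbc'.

Let D[i][j] be the edit distance between the first i characters of 'rpbf' and the first j characters of 'drpbc', with D[i][0] = i, D[0][j] = j, and D[i][j] = D[i-1][j-1] if the characters match, else 1 + min(D[i-1][j], D[i][j-1], D[i-1][j-1]). Filling the table (rows: prefixes of 'rpbf', columns: prefixes of 'drpbc'):
     ε  d  r  p  b  c
  ε  0  1  2  3  4  5
  r  1  1  1  2  3  4
  p  2  2  2  1  2  3
  b  3  3  3  2  1  2
  f  4  4  4  3  2  2
The bottom-right entry gives D[4][5] = 2, so no sequence of fewer than 2 edits works. Backtracking through the table gives one optimal edit sequence (2 edits):
  rpbf → drpbf (ins d @1)
  drpbf → drpbc (sub f→c @5)
Edit distance = 2.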